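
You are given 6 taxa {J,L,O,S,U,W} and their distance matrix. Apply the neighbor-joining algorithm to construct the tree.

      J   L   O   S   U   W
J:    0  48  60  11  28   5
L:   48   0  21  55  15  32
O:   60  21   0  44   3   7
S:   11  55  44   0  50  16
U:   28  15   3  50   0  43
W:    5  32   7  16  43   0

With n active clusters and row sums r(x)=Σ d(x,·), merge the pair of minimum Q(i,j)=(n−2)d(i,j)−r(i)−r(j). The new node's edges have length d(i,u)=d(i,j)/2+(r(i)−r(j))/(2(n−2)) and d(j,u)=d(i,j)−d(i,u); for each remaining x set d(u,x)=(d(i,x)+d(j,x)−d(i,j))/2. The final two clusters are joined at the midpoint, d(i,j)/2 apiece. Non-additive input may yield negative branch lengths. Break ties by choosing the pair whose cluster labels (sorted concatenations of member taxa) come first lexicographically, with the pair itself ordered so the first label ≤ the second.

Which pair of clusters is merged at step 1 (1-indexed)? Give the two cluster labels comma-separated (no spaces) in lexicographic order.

step 1: merge (J,S) at d=11, Q=-284; branch lengths J→5/2, S→17/2; new cluster JS
  updated: d(JS,L)=46, d(JS,O)=93/2, d(JS,U)=67/2, d(JS,W)=5
step 2: merge (JS,W) at d=5, Q=-203; branch lengths JS→59/6, W→-29/6; new cluster JSW
  updated: d(JSW,L)=73/2, d(JSW,O)=97/4, d(JSW,U)=143/4
step 3: merge (JSW,O) at d=97/4, Q=-385/4; branch lengths JSW→387/16, O→1/16; new cluster JOSW
  updated: d(JOSW,L)=133/8, d(JOSW,U)=29/4
step 4: merge (JOSW,L) at d=133/8, Q=-311/8; branch lengths JOSW→71/16, L→195/16; new cluster JLOSW
  updated: d(JLOSW,U)=45/16
step 5: merge (JLOSW,U) at d=45/16; branch lengths JLOSW→45/32, U→45/32; new cluster JLOSUW
final tree: (((((J:5/2,S:17/2):59/6,W:-29/6):387/16,O:1/16):71/16,L:195/16):45/32,U:45/32)
total length: 955/16

J,S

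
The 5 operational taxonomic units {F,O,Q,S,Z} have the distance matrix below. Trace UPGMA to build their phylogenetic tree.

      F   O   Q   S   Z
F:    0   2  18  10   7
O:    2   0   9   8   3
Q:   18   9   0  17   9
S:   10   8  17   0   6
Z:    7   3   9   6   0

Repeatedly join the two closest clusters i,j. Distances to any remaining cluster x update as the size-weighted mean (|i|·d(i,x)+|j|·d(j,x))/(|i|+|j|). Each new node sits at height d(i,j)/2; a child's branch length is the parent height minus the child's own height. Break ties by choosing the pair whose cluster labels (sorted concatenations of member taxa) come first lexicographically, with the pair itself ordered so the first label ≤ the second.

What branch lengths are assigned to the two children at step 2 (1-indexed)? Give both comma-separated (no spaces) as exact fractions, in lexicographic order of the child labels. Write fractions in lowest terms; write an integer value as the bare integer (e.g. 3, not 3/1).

iteration 1: select F,O (d=2); attach at lengths (1, 1); label the merged cluster FO
  updated: d(FO,Q)=27/2, d(FO,S)=9, d(FO,Z)=5
iteration 2: select FO,Z (d=5); attach at lengths (3/2, 5/2); label the merged cluster FOZ
  updated: d(FOZ,Q)=12, d(FOZ,S)=8
iteration 3: select FOZ,S (d=8); attach at lengths (3/2, 4); label the merged cluster FOSZ
  updated: d(FOSZ,Q)=53/4
iteration 4: select FOSZ,Q (d=53/4); attach at lengths (21/8, 53/8); label the merged cluster FOQSZ
final tree: ((((F:1,O:1):3/2,Z:5/2):3/2,S:4):21/8,Q:53/8)
total length: 83/4

3/2,5/2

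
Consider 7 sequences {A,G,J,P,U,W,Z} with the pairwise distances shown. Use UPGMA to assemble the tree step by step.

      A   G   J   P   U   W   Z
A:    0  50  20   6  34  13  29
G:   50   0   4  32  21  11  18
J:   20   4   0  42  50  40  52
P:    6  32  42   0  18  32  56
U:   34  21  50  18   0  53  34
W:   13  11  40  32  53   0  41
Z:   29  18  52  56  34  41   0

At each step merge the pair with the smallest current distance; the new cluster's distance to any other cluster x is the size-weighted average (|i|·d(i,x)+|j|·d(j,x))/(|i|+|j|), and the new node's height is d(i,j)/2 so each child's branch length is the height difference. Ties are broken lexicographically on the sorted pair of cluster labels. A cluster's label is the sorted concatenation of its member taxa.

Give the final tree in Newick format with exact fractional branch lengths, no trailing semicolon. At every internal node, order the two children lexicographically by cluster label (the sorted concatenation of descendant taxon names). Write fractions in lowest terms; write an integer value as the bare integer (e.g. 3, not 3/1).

((((A:3,P:3):33/4,W:45/4):5,(G:2,J:2):57/4):47/20,(U:17,Z:17):8/5)

step 1: merge (G,J) at d=4; branch lengths G→2, J→2; new cluster GJ
  updated: d(A,GJ)=35, d(GJ,P)=37, d(GJ,U)=71/2, d(GJ,W)=51/2, d(GJ,Z)=35
step 2: merge (A,P) at d=6; branch lengths A→3, P→3; new cluster AP
  updated: d(AP,GJ)=36, d(AP,U)=26, d(AP,W)=45/2, d(AP,Z)=85/2
step 3: merge (AP,W) at d=45/2; branch lengths AP→33/4, W→45/4; new cluster APW
  updated: d(APW,GJ)=65/2, d(APW,U)=35, d(APW,Z)=42
step 4: merge (APW,GJ) at d=65/2; branch lengths APW→5, GJ→57/4; new cluster AGJPW
  updated: d(AGJPW,U)=176/5, d(AGJPW,Z)=196/5
step 5: merge (U,Z) at d=34; branch lengths U→17, Z→17; new cluster UZ
  updated: d(AGJPW,UZ)=186/5
step 6: merge (AGJPW,UZ) at d=186/5; branch lengths AGJPW→47/20, UZ→8/5; new cluster AGJPUWZ
final tree: ((((A:3,P:3):33/4,W:45/4):5,(G:2,J:2):57/4):47/20,(U:17,Z:17):8/5)
total length: 867/10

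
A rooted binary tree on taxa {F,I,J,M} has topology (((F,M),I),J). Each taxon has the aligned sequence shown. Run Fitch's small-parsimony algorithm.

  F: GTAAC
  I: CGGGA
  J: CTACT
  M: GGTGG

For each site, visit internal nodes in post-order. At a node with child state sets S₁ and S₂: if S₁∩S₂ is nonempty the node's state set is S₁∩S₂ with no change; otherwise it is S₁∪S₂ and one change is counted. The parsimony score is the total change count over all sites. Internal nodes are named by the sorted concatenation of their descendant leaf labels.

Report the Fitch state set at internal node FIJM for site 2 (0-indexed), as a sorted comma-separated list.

A

[col 0] FM: children F:{G}, M:{G} ∩→ {G}; cost 0
[col 0] FIM: children FM:{G}, I:{C} ∪→ {C,G}; cost 1
[col 0] FIJM: children FIM:{C,G}, J:{C} ∩→ {C}; cost 0
[col 1] FM: children F:{T}, M:{G} ∪→ {G,T}; cost 1
[col 1] FIM: children FM:{G,T}, I:{G} ∩→ {G}; cost 0
[col 1] FIJM: children FIM:{G}, J:{T} ∪→ {G,T}; cost 1
[col 2] FM: children F:{A}, M:{T} ∪→ {A,T}; cost 1
[col 2] FIM: children FM:{A,T}, I:{G} ∪→ {A,G,T}; cost 1
[col 2] FIJM: children FIM:{A,G,T}, J:{A} ∩→ {A}; cost 0
[col 3] FM: children F:{A}, M:{G} ∪→ {A,G}; cost 1
[col 3] FIM: children FM:{A,G}, I:{G} ∩→ {G}; cost 0
[col 3] FIJM: children FIM:{G}, J:{C} ∪→ {C,G}; cost 1
[col 4] FM: children F:{C}, M:{G} ∪→ {C,G}; cost 1
[col 4] FIM: children FM:{C,G}, I:{A} ∪→ {A,C,G}; cost 1
[col 4] FIJM: children FIM:{A,C,G}, J:{T} ∪→ {A,C,G,T}; cost 1
per-site changes: [1, 2, 2, 2, 3]; total = 10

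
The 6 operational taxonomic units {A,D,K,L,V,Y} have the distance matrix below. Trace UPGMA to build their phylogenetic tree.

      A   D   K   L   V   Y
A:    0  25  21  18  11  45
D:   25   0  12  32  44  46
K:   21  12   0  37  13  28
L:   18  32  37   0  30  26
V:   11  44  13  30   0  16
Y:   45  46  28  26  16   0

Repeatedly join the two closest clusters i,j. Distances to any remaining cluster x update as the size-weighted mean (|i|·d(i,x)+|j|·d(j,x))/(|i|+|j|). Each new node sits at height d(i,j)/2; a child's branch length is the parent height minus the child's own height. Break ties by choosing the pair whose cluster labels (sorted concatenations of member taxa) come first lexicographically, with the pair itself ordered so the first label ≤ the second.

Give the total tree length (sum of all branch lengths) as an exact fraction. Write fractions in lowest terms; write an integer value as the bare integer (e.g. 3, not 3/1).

iteration 1: select A,V (d=11); attach at lengths (11/2, 11/2); label the merged cluster AV
  updated: d(AV,D)=69/2, d(AV,K)=17, d(AV,L)=24, d(AV,Y)=61/2
iteration 2: select D,K (d=12); attach at lengths (6, 6); label the merged cluster DK
  updated: d(AV,DK)=103/4, d(DK,L)=69/2, d(DK,Y)=37
iteration 3: select AV,L (d=24); attach at lengths (13/2, 12); label the merged cluster ALV
  updated: d(ALV,DK)=86/3, d(ALV,Y)=29
iteration 4: select ALV,DK (d=86/3); attach at lengths (7/3, 25/3); label the merged cluster ADKLV
  updated: d(ADKLV,Y)=161/5
iteration 5: select ADKLV,Y (d=161/5); attach at lengths (53/30, 161/10); label the merged cluster ADKLVY
final tree: ((((A:11/2,V:11/2):13/2,L:12):7/3,(D:6,K:6):25/3):53/30,Y:161/10)
total length: 2101/30

2101/30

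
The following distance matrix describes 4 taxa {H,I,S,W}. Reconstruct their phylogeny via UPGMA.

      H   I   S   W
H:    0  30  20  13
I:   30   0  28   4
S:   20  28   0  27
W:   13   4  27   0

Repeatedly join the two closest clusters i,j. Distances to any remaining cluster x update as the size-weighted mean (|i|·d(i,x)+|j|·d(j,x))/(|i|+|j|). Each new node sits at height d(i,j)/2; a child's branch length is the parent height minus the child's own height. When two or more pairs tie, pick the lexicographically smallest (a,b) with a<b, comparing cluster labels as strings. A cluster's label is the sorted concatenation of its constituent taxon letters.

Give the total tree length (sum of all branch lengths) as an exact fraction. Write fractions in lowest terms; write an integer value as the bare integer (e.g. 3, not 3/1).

step 1: merge (I,W) at d=4; branch lengths I→2, W→2; new cluster IW
  updated: d(H,IW)=43/2, d(IW,S)=55/2
step 2: merge (H,S) at d=20; branch lengths H→10, S→10; new cluster HS
  updated: d(HS,IW)=49/2
step 3: merge (HS,IW) at d=49/2; branch lengths HS→9/4, IW→41/4; new cluster HISW
final tree: ((H:10,S:10):9/4,(I:2,W:2):41/4)
total length: 73/2

73/2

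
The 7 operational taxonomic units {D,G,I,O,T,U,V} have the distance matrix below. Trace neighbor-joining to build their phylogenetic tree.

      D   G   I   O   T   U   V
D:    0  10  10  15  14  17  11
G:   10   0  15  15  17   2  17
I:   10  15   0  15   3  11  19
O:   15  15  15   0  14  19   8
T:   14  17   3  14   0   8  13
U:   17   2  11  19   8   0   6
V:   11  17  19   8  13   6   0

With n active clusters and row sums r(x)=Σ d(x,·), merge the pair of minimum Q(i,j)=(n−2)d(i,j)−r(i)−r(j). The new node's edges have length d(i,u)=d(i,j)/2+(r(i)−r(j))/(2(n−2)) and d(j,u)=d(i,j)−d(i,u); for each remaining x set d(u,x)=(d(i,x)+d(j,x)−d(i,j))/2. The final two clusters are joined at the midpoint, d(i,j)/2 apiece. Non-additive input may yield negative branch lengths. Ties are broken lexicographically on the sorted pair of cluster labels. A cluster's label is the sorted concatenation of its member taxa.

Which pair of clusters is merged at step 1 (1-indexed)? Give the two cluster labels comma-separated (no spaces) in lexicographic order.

G,U

1. join G+U (d=2, Q=-129) ⇒ GU; edges |G|=23/10, |U|=-3/10
  updated: d(D,GU)=25/2, d(GU,I)=12, d(GU,O)=16, d(GU,T)=23/2, d(GU,V)=21/2
2. join I+T (d=3, Q=-205/2) ⇒ IT; edges |I|=31/16, |T|=17/16
  updated: d(D,IT)=21/2, d(GU,IT)=41/4, d(IT,O)=13, d(IT,V)=29/2
3. join O+V (d=8, Q=-72) ⇒ OV; edges |O|=16/3, |V|=8/3
  updated: d(D,OV)=9, d(GU,OV)=37/4, d(IT,OV)=39/4
4. join D+OV (d=9, Q=-42) ⇒ DOV; edges |D|=11/2, |OV|=7/2
  updated: d(DOV,GU)=51/8, d(DOV,IT)=45/8
5. join DOV+GU (d=51/8, Q=-89/4) ⇒ DGOUV; edges |DOV|=7/8, |GU|=11/2
  updated: d(DGOUV,IT)=19/4
6. join DGOUV+IT (d=19/4) ⇒ DGIOTUV; edges |DGOUV|=19/8, |IT|=19/8
final tree: (((D:11/2,(O:16/3,V:8/3):7/2):7/8,(G:23/10,U:-3/10):11/2):19/8,(I:31/16,T:17/16):19/8)
total length: 265/8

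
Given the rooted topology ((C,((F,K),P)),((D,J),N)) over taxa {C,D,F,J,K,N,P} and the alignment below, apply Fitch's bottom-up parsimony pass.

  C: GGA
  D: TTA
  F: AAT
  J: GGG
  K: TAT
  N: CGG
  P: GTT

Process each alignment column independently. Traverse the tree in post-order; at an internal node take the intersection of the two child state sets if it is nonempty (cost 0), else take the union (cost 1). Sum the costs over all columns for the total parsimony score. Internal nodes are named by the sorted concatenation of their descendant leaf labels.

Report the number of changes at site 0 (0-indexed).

FK@0: {A} ∪ {T} = {A,T} (union, +1)
FKP@0: {A,T} ∪ {G} = {A,G,T} (union, +1)
CFKP@0: {G} ∩ {A,G,T} = {G} (intersection, +0)
DJ@0: {T} ∪ {G} = {G,T} (union, +1)
DJN@0: {G,T} ∪ {C} = {C,G,T} (union, +1)
CDFJKNP@0: {G} ∩ {C,G,T} = {G} (intersection, +0)
FK@1: {A} ∩ {A} = {A} (intersection, +0)
FKP@1: {A} ∪ {T} = {A,T} (union, +1)
CFKP@1: {G} ∪ {A,T} = {A,G,T} (union, +1)
DJ@1: {T} ∪ {G} = {G,T} (union, +1)
DJN@1: {G,T} ∩ {G} = {G} (intersection, +0)
CDFJKNP@1: {A,G,T} ∩ {G} = {G} (intersection, +0)
FK@2: {T} ∩ {T} = {T} (intersection, +0)
FKP@2: {T} ∩ {T} = {T} (intersection, +0)
CFKP@2: {A} ∪ {T} = {A,T} (union, +1)
DJ@2: {A} ∪ {G} = {A,G} (union, +1)
DJN@2: {A,G} ∩ {G} = {G} (intersection, +0)
CDFJKNP@2: {A,T} ∪ {G} = {A,G,T} (union, +1)
per-site changes: [4, 3, 3]; total = 10

4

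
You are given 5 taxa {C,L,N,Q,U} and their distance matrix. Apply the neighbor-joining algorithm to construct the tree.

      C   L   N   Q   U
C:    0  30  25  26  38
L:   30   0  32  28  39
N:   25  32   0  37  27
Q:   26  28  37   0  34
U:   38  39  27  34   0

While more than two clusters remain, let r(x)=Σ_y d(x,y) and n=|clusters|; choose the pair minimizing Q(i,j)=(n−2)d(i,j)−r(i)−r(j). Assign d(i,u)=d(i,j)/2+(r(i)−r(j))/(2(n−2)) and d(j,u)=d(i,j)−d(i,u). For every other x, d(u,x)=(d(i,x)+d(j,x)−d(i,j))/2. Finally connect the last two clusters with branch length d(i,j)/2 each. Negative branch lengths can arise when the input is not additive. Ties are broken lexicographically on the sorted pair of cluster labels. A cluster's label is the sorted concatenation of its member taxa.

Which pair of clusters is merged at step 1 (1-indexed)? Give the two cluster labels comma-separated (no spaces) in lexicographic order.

N,U

iteration 1: select N,U (d=27, Q=-178); attach at lengths (32/3, 49/3); label the merged cluster NU
  updated: d(C,NU)=18, d(L,NU)=22, d(NU,Q)=22
iteration 2: select C,NU (d=18, Q=-100); attach at lengths (12, 6); label the merged cluster CNU
  updated: d(CNU,L)=17, d(CNU,Q)=15
iteration 3: select CNU,L (d=17, Q=-60); attach at lengths (2, 15); label the merged cluster CLNU
  updated: d(CLNU,Q)=13
iteration 4: select CLNU,Q (d=13); attach at lengths (13/2, 13/2); label the merged cluster CLNQU
final tree: (((C:12,(N:32/3,U:49/3):6):2,L:15):13/2,Q:13/2)
total length: 75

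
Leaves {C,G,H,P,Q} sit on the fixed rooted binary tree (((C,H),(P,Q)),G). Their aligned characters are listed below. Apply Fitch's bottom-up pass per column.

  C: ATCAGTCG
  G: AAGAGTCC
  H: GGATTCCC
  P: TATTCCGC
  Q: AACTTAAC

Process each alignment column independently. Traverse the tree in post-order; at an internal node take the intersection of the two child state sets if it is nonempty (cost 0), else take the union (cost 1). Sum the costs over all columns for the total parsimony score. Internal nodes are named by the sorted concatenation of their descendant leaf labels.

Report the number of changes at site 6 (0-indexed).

site 0, node CH: C={A} ∪ H={G} → {A,G} (+1)
site 0, node PQ: P={T} ∪ Q={A} → {A,T} (+1)
site 0, node CHPQ: CH={A,G} ∩ PQ={A,T} → {A} (+0)
site 0, node CGHPQ: CHPQ={A} ∩ G={A} → {A} (+0)
site 1, node CH: C={T} ∪ H={G} → {G,T} (+1)
site 1, node PQ: P={A} ∩ Q={A} → {A} (+0)
site 1, node CHPQ: CH={G,T} ∪ PQ={A} → {A,G,T} (+1)
site 1, node CGHPQ: CHPQ={A,G,T} ∩ G={A} → {A} (+0)
site 2, node CH: C={C} ∪ H={A} → {A,C} (+1)
site 2, node PQ: P={T} ∪ Q={C} → {C,T} (+1)
site 2, node CHPQ: CH={A,C} ∩ PQ={C,T} → {C} (+0)
site 2, node CGHPQ: CHPQ={C} ∪ G={G} → {C,G} (+1)
site 3, node CH: C={A} ∪ H={T} → {A,T} (+1)
site 3, node PQ: P={T} ∩ Q={T} → {T} (+0)
site 3, node CHPQ: CH={A,T} ∩ PQ={T} → {T} (+0)
site 3, node CGHPQ: CHPQ={T} ∪ G={A} → {A,T} (+1)
site 4, node CH: C={G} ∪ H={T} → {G,T} (+1)
site 4, node PQ: P={C} ∪ Q={T} → {C,T} (+1)
site 4, node CHPQ: CH={G,T} ∩ PQ={C,T} → {T} (+0)
site 4, node CGHPQ: CHPQ={T} ∪ G={G} → {G,T} (+1)
site 5, node CH: C={T} ∪ H={C} → {C,T} (+1)
site 5, node PQ: P={C} ∪ Q={A} → {A,C} (+1)
site 5, node CHPQ: CH={C,T} ∩ PQ={A,C} → {C} (+0)
site 5, node CGHPQ: CHPQ={C} ∪ G={T} → {C,T} (+1)
site 6, node CH: C={C} ∩ H={C} → {C} (+0)
site 6, node PQ: P={G} ∪ Q={A} → {A,G} (+1)
site 6, node CHPQ: CH={C} ∪ PQ={A,G} → {A,C,G} (+1)
site 6, node CGHPQ: CHPQ={A,C,G} ∩ G={C} → {C} (+0)
site 7, node CH: C={G} ∪ H={C} → {C,G} (+1)
site 7, node PQ: P={C} ∩ Q={C} → {C} (+0)
site 7, node CHPQ: CH={C,G} ∩ PQ={C} → {C} (+0)
site 7, node CGHPQ: CHPQ={C} ∩ G={C} → {C} (+0)
per-site changes: [2, 2, 3, 2, 3, 3, 2, 1]; total = 18

2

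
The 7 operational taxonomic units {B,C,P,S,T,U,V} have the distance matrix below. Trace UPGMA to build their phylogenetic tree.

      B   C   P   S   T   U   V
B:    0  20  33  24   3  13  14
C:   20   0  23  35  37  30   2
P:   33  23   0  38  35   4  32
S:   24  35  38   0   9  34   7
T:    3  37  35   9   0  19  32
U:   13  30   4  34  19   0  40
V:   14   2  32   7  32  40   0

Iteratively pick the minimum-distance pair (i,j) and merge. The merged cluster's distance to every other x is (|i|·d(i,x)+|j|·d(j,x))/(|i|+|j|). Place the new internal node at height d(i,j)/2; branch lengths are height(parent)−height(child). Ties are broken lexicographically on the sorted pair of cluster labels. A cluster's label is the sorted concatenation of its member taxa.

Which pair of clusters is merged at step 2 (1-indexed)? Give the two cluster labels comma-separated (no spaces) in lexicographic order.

iteration 1: select C,V (d=2); attach at lengths (1, 1); label the merged cluster CV
  updated: d(B,CV)=17, d(CV,P)=55/2, d(CV,S)=21, d(CV,T)=69/2, d(CV,U)=35
iteration 2: select B,T (d=3); attach at lengths (3/2, 3/2); label the merged cluster BT
  updated: d(BT,CV)=103/4, d(BT,P)=34, d(BT,S)=33/2, d(BT,U)=16
iteration 3: select P,U (d=4); attach at lengths (2, 2); label the merged cluster PU
  updated: d(BT,PU)=25, d(CV,PU)=125/4, d(PU,S)=36
iteration 4: select BT,S (d=33/2); attach at lengths (27/4, 33/4); label the merged cluster BST
  updated: d(BST,CV)=145/6, d(BST,PU)=86/3
iteration 5: select BST,CV (d=145/6); attach at lengths (23/6, 133/12); label the merged cluster BCSTV
  updated: d(BCSTV,PU)=297/10
iteration 6: select BCSTV,PU (d=297/10); attach at lengths (83/30, 257/20); label the merged cluster BCPSTUV
final tree: ((((B:3/2,T:3/2):27/4,S:33/4):23/6,(C:1,V:1):133/12):83/30,(P:2,U:2):257/20)
total length: 818/15

B,T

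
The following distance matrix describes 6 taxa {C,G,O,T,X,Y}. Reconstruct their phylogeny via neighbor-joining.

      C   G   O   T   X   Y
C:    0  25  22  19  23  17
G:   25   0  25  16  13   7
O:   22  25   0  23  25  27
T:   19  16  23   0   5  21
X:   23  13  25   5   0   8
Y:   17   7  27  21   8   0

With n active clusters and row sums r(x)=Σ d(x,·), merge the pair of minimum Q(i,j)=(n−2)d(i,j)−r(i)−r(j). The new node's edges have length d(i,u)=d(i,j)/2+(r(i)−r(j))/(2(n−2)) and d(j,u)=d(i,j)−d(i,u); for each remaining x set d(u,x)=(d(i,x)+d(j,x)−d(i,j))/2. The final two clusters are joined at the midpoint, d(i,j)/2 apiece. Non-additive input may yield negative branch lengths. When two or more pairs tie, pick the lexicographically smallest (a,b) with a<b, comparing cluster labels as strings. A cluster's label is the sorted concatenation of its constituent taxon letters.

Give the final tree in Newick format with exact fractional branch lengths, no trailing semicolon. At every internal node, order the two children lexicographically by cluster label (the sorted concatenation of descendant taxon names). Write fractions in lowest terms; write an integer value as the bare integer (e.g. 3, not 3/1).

((((C:9,O:13):19/4,(G:4,Y:3):17/4):17/4,T:15/4):5/8,X:5/8)

iteration 1: select C,O (d=22, Q=-140); attach at lengths (9, 13); label the merged cluster CO
  updated: d(CO,G)=14, d(CO,T)=10, d(CO,X)=13, d(CO,Y)=11
iteration 2: select G,Y (d=7, Q=-76); attach at lengths (4, 3); label the merged cluster GY
  updated: d(CO,GY)=9, d(GY,T)=15, d(GY,X)=7
iteration 3: select CO,GY (d=9, Q=-45); attach at lengths (19/4, 17/4); label the merged cluster CGOY
  updated: d(CGOY,T)=8, d(CGOY,X)=11/2
iteration 4: select CGOY,T (d=8, Q=-37/2); attach at lengths (17/4, 15/4); label the merged cluster CGOTY
  updated: d(CGOTY,X)=5/4
iteration 5: select CGOTY,X (d=5/4); attach at lengths (5/8, 5/8); label the merged cluster CGOTXY
final tree: ((((C:9,O:13):19/4,(G:4,Y:3):17/4):17/4,T:15/4):5/8,X:5/8)
total length: 189/4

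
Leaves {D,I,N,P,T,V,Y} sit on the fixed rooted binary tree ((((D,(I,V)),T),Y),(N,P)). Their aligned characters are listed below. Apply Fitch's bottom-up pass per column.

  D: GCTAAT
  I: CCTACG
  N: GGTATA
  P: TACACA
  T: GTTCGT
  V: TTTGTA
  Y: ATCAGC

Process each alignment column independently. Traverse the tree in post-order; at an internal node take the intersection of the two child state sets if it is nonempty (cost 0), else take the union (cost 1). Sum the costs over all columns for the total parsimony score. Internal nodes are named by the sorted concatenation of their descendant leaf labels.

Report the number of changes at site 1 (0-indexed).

IV@0: {C} ∪ {T} = {C,T} (union, +1)
DIV@0: {G} ∪ {C,T} = {C,G,T} (union, +1)
DITV@0: {C,G,T} ∩ {G} = {G} (intersection, +0)
DITVY@0: {G} ∪ {A} = {A,G} (union, +1)
NP@0: {G} ∪ {T} = {G,T} (union, +1)
DINPTVY@0: {A,G} ∩ {G,T} = {G} (intersection, +0)
IV@1: {C} ∪ {T} = {C,T} (union, +1)
DIV@1: {C} ∩ {C,T} = {C} (intersection, +0)
DITV@1: {C} ∪ {T} = {C,T} (union, +1)
DITVY@1: {C,T} ∩ {T} = {T} (intersection, +0)
NP@1: {G} ∪ {A} = {A,G} (union, +1)
DINPTVY@1: {T} ∪ {A,G} = {A,G,T} (union, +1)
IV@2: {T} ∩ {T} = {T} (intersection, +0)
DIV@2: {T} ∩ {T} = {T} (intersection, +0)
DITV@2: {T} ∩ {T} = {T} (intersection, +0)
DITVY@2: {T} ∪ {C} = {C,T} (union, +1)
NP@2: {T} ∪ {C} = {C,T} (union, +1)
DINPTVY@2: {C,T} ∩ {C,T} = {C,T} (intersection, +0)
IV@3: {A} ∪ {G} = {A,G} (union, +1)
DIV@3: {A} ∩ {A,G} = {A} (intersection, +0)
DITV@3: {A} ∪ {C} = {A,C} (union, +1)
DITVY@3: {A,C} ∩ {A} = {A} (intersection, +0)
NP@3: {A} ∩ {A} = {A} (intersection, +0)
DINPTVY@3: {A} ∩ {A} = {A} (intersection, +0)
IV@4: {C} ∪ {T} = {C,T} (union, +1)
DIV@4: {A} ∪ {C,T} = {A,C,T} (union, +1)
DITV@4: {A,C,T} ∪ {G} = {A,C,G,T} (union, +1)
DITVY@4: {A,C,G,T} ∩ {G} = {G} (intersection, +0)
NP@4: {T} ∪ {C} = {C,T} (union, +1)
DINPTVY@4: {G} ∪ {C,T} = {C,G,T} (union, +1)
IV@5: {G} ∪ {A} = {A,G} (union, +1)
DIV@5: {T} ∪ {A,G} = {A,G,T} (union, +1)
DITV@5: {A,G,T} ∩ {T} = {T} (intersection, +0)
DITVY@5: {T} ∪ {C} = {C,T} (union, +1)
NP@5: {A} ∩ {A} = {A} (intersection, +0)
DINPTVY@5: {C,T} ∪ {A} = {A,C,T} (union, +1)
per-site changes: [4, 4, 2, 2, 5, 4]; total = 21

4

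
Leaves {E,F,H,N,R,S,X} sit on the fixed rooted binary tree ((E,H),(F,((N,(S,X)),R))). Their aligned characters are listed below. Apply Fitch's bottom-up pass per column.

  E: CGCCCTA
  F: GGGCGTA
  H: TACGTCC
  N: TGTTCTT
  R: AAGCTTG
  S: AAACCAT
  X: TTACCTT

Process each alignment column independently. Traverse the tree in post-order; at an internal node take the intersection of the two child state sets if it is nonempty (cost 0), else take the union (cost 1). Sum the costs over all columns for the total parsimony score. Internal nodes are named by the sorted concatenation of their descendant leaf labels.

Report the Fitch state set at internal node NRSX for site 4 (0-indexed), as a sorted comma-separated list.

C,T

[col 0] EH: children E:{C}, H:{T} ∪→ {C,T}; cost 1
[col 0] SX: children S:{A}, X:{T} ∪→ {A,T}; cost 1
[col 0] NSX: children N:{T}, SX:{A,T} ∩→ {T}; cost 0
[col 0] NRSX: children NSX:{T}, R:{A} ∪→ {A,T}; cost 1
[col 0] FNRSX: children F:{G}, NRSX:{A,T} ∪→ {A,G,T}; cost 1
[col 0] EFHNRSX: children EH:{C,T}, FNRSX:{A,G,T} ∩→ {T}; cost 0
[col 1] EH: children E:{G}, H:{A} ∪→ {A,G}; cost 1
[col 1] SX: children S:{A}, X:{T} ∪→ {A,T}; cost 1
[col 1] NSX: children N:{G}, SX:{A,T} ∪→ {A,G,T}; cost 1
[col 1] NRSX: children NSX:{A,G,T}, R:{A} ∩→ {A}; cost 0
[col 1] FNRSX: children F:{G}, NRSX:{A} ∪→ {A,G}; cost 1
[col 1] EFHNRSX: children EH:{A,G}, FNRSX:{A,G} ∩→ {A,G}; cost 0
[col 2] EH: children E:{C}, H:{C} ∩→ {C}; cost 0
[col 2] SX: children S:{A}, X:{A} ∩→ {A}; cost 0
[col 2] NSX: children N:{T}, SX:{A} ∪→ {A,T}; cost 1
[col 2] NRSX: children NSX:{A,T}, R:{G} ∪→ {A,G,T}; cost 1
[col 2] FNRSX: children F:{G}, NRSX:{A,G,T} ∩→ {G}; cost 0
[col 2] EFHNRSX: children EH:{C}, FNRSX:{G} ∪→ {C,G}; cost 1
[col 3] EH: children E:{C}, H:{G} ∪→ {C,G}; cost 1
[col 3] SX: children S:{C}, X:{C} ∩→ {C}; cost 0
[col 3] NSX: children N:{T}, SX:{C} ∪→ {C,T}; cost 1
[col 3] NRSX: children NSX:{C,T}, R:{C} ∩→ {C}; cost 0
[col 3] FNRSX: children F:{C}, NRSX:{C} ∩→ {C}; cost 0
[col 3] EFHNRSX: children EH:{C,G}, FNRSX:{C} ∩→ {C}; cost 0
[col 4] EH: children E:{C}, H:{T} ∪→ {C,T}; cost 1
[col 4] SX: children S:{C}, X:{C} ∩→ {C}; cost 0
[col 4] NSX: children N:{C}, SX:{C} ∩→ {C}; cost 0
[col 4] NRSX: children NSX:{C}, R:{T} ∪→ {C,T}; cost 1
[col 4] FNRSX: children F:{G}, NRSX:{C,T} ∪→ {C,G,T}; cost 1
[col 4] EFHNRSX: children EH:{C,T}, FNRSX:{C,G,T} ∩→ {C,T}; cost 0
[col 5] EH: children E:{T}, H:{C} ∪→ {C,T}; cost 1
[col 5] SX: children S:{A}, X:{T} ∪→ {A,T}; cost 1
[col 5] NSX: children N:{T}, SX:{A,T} ∩→ {T}; cost 0
[col 5] NRSX: children NSX:{T}, R:{T} ∩→ {T}; cost 0
[col 5] FNRSX: children F:{T}, NRSX:{T} ∩→ {T}; cost 0
[col 5] EFHNRSX: children EH:{C,T}, FNRSX:{T} ∩→ {T}; cost 0
[col 6] EH: children E:{A}, H:{C} ∪→ {A,C}; cost 1
[col 6] SX: children S:{T}, X:{T} ∩→ {T}; cost 0
[col 6] NSX: children N:{T}, SX:{T} ∩→ {T}; cost 0
[col 6] NRSX: children NSX:{T}, R:{G} ∪→ {G,T}; cost 1
[col 6] FNRSX: children F:{A}, NRSX:{G,T} ∪→ {A,G,T}; cost 1
[col 6] EFHNRSX: children EH:{A,C}, FNRSX:{A,G,T} ∩→ {A}; cost 0
per-site changes: [4, 4, 3, 2, 3, 2, 3]; total = 21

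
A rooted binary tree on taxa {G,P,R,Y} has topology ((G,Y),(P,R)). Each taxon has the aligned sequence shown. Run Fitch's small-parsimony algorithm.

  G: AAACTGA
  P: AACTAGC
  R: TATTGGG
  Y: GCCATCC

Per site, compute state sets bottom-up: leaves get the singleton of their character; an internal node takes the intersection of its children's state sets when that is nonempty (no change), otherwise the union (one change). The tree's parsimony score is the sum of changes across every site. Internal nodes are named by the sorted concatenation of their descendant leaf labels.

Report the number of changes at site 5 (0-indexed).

site 0, node GY: G={A} ∪ Y={G} → {A,G} (+1)
site 0, node PR: P={A} ∪ R={T} → {A,T} (+1)
site 0, node GPRY: GY={A,G} ∩ PR={A,T} → {A} (+0)
site 1, node GY: G={A} ∪ Y={C} → {A,C} (+1)
site 1, node PR: P={A} ∩ R={A} → {A} (+0)
site 1, node GPRY: GY={A,C} ∩ PR={A} → {A} (+0)
site 2, node GY: G={A} ∪ Y={C} → {A,C} (+1)
site 2, node PR: P={C} ∪ R={T} → {C,T} (+1)
site 2, node GPRY: GY={A,C} ∩ PR={C,T} → {C} (+0)
site 3, node GY: G={C} ∪ Y={A} → {A,C} (+1)
site 3, node PR: P={T} ∩ R={T} → {T} (+0)
site 3, node GPRY: GY={A,C} ∪ PR={T} → {A,C,T} (+1)
site 4, node GY: G={T} ∩ Y={T} → {T} (+0)
site 4, node PR: P={A} ∪ R={G} → {A,G} (+1)
site 4, node GPRY: GY={T} ∪ PR={A,G} → {A,G,T} (+1)
site 5, node GY: G={G} ∪ Y={C} → {C,G} (+1)
site 5, node PR: P={G} ∩ R={G} → {G} (+0)
site 5, node GPRY: GY={C,G} ∩ PR={G} → {G} (+0)
site 6, node GY: G={A} ∪ Y={C} → {A,C} (+1)
site 6, node PR: P={C} ∪ R={G} → {C,G} (+1)
site 6, node GPRY: GY={A,C} ∩ PR={C,G} → {C} (+0)
per-site changes: [2, 1, 2, 2, 2, 1, 2]; total = 12

1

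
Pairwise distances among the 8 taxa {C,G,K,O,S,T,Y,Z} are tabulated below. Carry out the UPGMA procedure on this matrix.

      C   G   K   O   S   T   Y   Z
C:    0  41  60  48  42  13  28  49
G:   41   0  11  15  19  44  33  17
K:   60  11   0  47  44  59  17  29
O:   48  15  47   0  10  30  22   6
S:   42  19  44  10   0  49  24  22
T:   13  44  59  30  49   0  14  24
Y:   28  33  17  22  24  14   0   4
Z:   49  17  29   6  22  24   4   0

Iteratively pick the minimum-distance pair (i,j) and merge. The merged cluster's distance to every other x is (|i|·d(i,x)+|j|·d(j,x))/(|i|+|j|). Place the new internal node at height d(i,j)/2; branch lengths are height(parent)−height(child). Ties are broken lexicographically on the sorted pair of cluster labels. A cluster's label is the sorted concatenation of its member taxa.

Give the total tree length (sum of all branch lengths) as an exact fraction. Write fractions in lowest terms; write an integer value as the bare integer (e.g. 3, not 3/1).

iteration 1: select Y,Z (d=4); attach at lengths (2, 2); label the merged cluster YZ
  updated: d(C,YZ)=77/2, d(G,YZ)=25, d(K,YZ)=23, d(O,YZ)=14, d(S,YZ)=23, d(T,YZ)=19
iteration 2: select O,S (d=10); attach at lengths (5, 5); label the merged cluster OS
  updated: d(C,OS)=45, d(G,OS)=17, d(K,OS)=91/2, d(OS,T)=79/2, d(OS,YZ)=37/2
iteration 3: select G,K (d=11); attach at lengths (11/2, 11/2); label the merged cluster GK
  updated: d(C,GK)=101/2, d(GK,OS)=125/4, d(GK,T)=103/2, d(GK,YZ)=24
iteration 4: select C,T (d=13); attach at lengths (13/2, 13/2); label the merged cluster CT
  updated: d(CT,GK)=51, d(CT,OS)=169/4, d(CT,YZ)=115/4
iteration 5: select OS,YZ (d=37/2); attach at lengths (17/4, 29/4); label the merged cluster OSYZ
  updated: d(CT,OSYZ)=71/2, d(GK,OSYZ)=221/8
iteration 6: select GK,OSYZ (d=221/8); attach at lengths (133/16, 73/16); label the merged cluster GKOSYZ
  updated: d(CT,GKOSYZ)=122/3
iteration 7: select CT,GKOSYZ (d=122/3); attach at lengths (83/6, 313/48); label the merged cluster CGKOSTYZ
final tree: ((C:13/2,T:13/2):83/6,((G:11/2,K:11/2):133/16,((O:5,S:5):17/4,(Y:2,Z:2):29/4):73/16):313/48)
total length: 3971/48

3971/48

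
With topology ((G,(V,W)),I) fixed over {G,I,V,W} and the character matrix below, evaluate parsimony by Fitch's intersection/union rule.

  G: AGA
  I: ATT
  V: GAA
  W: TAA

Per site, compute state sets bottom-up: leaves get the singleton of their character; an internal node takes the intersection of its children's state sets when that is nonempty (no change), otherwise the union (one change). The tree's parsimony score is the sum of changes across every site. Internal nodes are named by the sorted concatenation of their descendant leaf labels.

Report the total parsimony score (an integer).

[col 0] VW: children V:{G}, W:{T} ∪→ {G,T}; cost 1
[col 0] GVW: children G:{A}, VW:{G,T} ∪→ {A,G,T}; cost 1
[col 0] GIVW: children GVW:{A,G,T}, I:{A} ∩→ {A}; cost 0
[col 1] VW: children V:{A}, W:{A} ∩→ {A}; cost 0
[col 1] GVW: children G:{G}, VW:{A} ∪→ {A,G}; cost 1
[col 1] GIVW: children GVW:{A,G}, I:{T} ∪→ {A,G,T}; cost 1
[col 2] VW: children V:{A}, W:{A} ∩→ {A}; cost 0
[col 2] GVW: children G:{A}, VW:{A} ∩→ {A}; cost 0
[col 2] GIVW: children GVW:{A}, I:{T} ∪→ {A,T}; cost 1
per-site changes: [2, 2, 1]; total = 5

5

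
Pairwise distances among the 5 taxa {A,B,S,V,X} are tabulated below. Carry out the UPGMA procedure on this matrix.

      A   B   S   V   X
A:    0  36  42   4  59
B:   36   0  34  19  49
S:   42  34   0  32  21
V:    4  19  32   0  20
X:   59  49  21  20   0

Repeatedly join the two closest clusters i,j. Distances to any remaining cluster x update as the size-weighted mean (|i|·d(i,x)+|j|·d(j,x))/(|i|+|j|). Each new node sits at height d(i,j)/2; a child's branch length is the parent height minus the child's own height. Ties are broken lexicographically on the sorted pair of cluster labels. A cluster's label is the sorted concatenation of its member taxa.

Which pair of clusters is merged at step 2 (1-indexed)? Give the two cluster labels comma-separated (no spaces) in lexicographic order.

S,X

iteration 1: select A,V (d=4); attach at lengths (2, 2); label the merged cluster AV
  updated: d(AV,B)=55/2, d(AV,S)=37, d(AV,X)=79/2
iteration 2: select S,X (d=21); attach at lengths (21/2, 21/2); label the merged cluster SX
  updated: d(AV,SX)=153/4, d(B,SX)=83/2
iteration 3: select AV,B (d=55/2); attach at lengths (47/4, 55/4); label the merged cluster ABV
  updated: d(ABV,SX)=118/3
iteration 4: select ABV,SX (d=118/3); attach at lengths (71/12, 55/6); label the merged cluster ABSVX
final tree: (((A:2,V:2):47/4,B:55/4):71/12,(S:21/2,X:21/2):55/6)
total length: 787/12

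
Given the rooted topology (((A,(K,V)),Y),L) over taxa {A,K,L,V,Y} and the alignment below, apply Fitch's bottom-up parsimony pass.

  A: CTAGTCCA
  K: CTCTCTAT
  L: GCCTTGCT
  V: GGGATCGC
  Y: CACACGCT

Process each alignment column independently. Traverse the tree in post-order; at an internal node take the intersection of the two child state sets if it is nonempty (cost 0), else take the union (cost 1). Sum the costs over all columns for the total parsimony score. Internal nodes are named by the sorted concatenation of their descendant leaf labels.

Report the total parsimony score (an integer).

18

[col 0] KV: children K:{C}, V:{G} ∪→ {C,G}; cost 1
[col 0] AKV: children A:{C}, KV:{C,G} ∩→ {C}; cost 0
[col 0] AKVY: children AKV:{C}, Y:{C} ∩→ {C}; cost 0
[col 0] AKLVY: children AKVY:{C}, L:{G} ∪→ {C,G}; cost 1
[col 1] KV: children K:{T}, V:{G} ∪→ {G,T}; cost 1
[col 1] AKV: children A:{T}, KV:{G,T} ∩→ {T}; cost 0
[col 1] AKVY: children AKV:{T}, Y:{A} ∪→ {A,T}; cost 1
[col 1] AKLVY: children AKVY:{A,T}, L:{C} ∪→ {A,C,T}; cost 1
[col 2] KV: children K:{C}, V:{G} ∪→ {C,G}; cost 1
[col 2] AKV: children A:{A}, KV:{C,G} ∪→ {A,C,G}; cost 1
[col 2] AKVY: children AKV:{A,C,G}, Y:{C} ∩→ {C}; cost 0
[col 2] AKLVY: children AKVY:{C}, L:{C} ∩→ {C}; cost 0
[col 3] KV: children K:{T}, V:{A} ∪→ {A,T}; cost 1
[col 3] AKV: children A:{G}, KV:{A,T} ∪→ {A,G,T}; cost 1
[col 3] AKVY: children AKV:{A,G,T}, Y:{A} ∩→ {A}; cost 0
[col 3] AKLVY: children AKVY:{A}, L:{T} ∪→ {A,T}; cost 1
[col 4] KV: children K:{C}, V:{T} ∪→ {C,T}; cost 1
[col 4] AKV: children A:{T}, KV:{C,T} ∩→ {T}; cost 0
[col 4] AKVY: children AKV:{T}, Y:{C} ∪→ {C,T}; cost 1
[col 4] AKLVY: children AKVY:{C,T}, L:{T} ∩→ {T}; cost 0
[col 5] KV: children K:{T}, V:{C} ∪→ {C,T}; cost 1
[col 5] AKV: children A:{C}, KV:{C,T} ∩→ {C}; cost 0
[col 5] AKVY: children AKV:{C}, Y:{G} ∪→ {C,G}; cost 1
[col 5] AKLVY: children AKVY:{C,G}, L:{G} ∩→ {G}; cost 0
[col 6] KV: children K:{A}, V:{G} ∪→ {A,G}; cost 1
[col 6] AKV: children A:{C}, KV:{A,G} ∪→ {A,C,G}; cost 1
[col 6] AKVY: children AKV:{A,C,G}, Y:{C} ∩→ {C}; cost 0
[col 6] AKLVY: children AKVY:{C}, L:{C} ∩→ {C}; cost 0
[col 7] KV: children K:{T}, V:{C} ∪→ {C,T}; cost 1
[col 7] AKV: children A:{A}, KV:{C,T} ∪→ {A,C,T}; cost 1
[col 7] AKVY: children AKV:{A,C,T}, Y:{T} ∩→ {T}; cost 0
[col 7] AKLVY: children AKVY:{T}, L:{T} ∩→ {T}; cost 0
per-site changes: [2, 3, 2, 3, 2, 2, 2, 2]; total = 18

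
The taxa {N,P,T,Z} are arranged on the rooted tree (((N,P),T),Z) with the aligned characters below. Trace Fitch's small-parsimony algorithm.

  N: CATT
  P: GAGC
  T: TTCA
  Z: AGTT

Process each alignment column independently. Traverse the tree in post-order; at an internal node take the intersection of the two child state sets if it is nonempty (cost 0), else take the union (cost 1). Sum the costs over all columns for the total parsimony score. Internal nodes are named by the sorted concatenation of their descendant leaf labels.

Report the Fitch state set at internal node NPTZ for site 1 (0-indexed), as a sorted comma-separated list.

NP@0: {C} ∪ {G} = {C,G} (union, +1)
NPT@0: {C,G} ∪ {T} = {C,G,T} (union, +1)
NPTZ@0: {C,G,T} ∪ {A} = {A,C,G,T} (union, +1)
NP@1: {A} ∩ {A} = {A} (intersection, +0)
NPT@1: {A} ∪ {T} = {A,T} (union, +1)
NPTZ@1: {A,T} ∪ {G} = {A,G,T} (union, +1)
NP@2: {T} ∪ {G} = {G,T} (union, +1)
NPT@2: {G,T} ∪ {C} = {C,G,T} (union, +1)
NPTZ@2: {C,G,T} ∩ {T} = {T} (intersection, +0)
NP@3: {T} ∪ {C} = {C,T} (union, +1)
NPT@3: {C,T} ∪ {A} = {A,C,T} (union, +1)
NPTZ@3: {A,C,T} ∩ {T} = {T} (intersection, +0)
per-site changes: [3, 2, 2, 2]; total = 9

A,G,T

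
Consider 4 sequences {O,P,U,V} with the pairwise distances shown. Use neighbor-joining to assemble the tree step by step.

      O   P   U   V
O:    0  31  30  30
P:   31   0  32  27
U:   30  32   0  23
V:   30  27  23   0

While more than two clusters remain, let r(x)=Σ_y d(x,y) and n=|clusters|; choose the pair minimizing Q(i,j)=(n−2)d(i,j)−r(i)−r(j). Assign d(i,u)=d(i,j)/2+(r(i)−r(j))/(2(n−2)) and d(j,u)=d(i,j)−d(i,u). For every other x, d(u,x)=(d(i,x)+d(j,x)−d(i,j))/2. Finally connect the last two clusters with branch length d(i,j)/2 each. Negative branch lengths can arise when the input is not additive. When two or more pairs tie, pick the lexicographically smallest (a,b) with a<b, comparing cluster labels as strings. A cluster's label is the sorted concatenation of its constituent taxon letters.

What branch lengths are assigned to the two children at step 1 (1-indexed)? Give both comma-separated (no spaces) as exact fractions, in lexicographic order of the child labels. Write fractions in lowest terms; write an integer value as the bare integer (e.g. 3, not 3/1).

step 1: merge (O,P) at d=31, Q=-119; branch lengths O→63/4, P→61/4; new cluster OP
  updated: d(OP,U)=31/2, d(OP,V)=13
step 2: merge (OP,U) at d=31/2, Q=-103/2; branch lengths OP→11/4, U→51/4; new cluster OPU
  updated: d(OPU,V)=41/4
step 3: merge (OPU,V) at d=41/4; branch lengths OPU→41/8, V→41/8; new cluster OPUV
final tree: (((O:63/4,P:61/4):11/4,U:51/4):41/8,V:41/8)
total length: 227/4

63/4,61/4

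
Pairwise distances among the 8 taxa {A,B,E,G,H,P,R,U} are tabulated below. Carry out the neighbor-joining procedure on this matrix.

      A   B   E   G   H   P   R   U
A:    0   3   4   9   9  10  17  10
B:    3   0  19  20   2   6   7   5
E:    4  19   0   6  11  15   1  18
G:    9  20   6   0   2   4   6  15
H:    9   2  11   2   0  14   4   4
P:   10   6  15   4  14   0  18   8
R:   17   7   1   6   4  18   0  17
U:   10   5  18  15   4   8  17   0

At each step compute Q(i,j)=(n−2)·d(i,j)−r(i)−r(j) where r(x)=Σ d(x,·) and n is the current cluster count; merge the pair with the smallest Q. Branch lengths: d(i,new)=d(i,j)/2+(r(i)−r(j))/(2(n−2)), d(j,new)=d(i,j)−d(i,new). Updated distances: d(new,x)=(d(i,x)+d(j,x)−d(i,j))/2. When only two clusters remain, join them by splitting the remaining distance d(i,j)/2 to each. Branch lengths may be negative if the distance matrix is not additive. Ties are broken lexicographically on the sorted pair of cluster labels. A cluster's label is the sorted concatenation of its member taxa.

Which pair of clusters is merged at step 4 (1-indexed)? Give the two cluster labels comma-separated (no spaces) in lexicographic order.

step 1: merge (E,R) at d=1, Q=-138; branch lengths E→5/6, R→1/6; new cluster ER
  updated: d(A,ER)=10, d(B,ER)=25/2, d(ER,G)=11/2, d(ER,H)=7, d(ER,P)=16, d(ER,U)=17
step 2: merge (ER,G) at d=11/2, Q=-96; branch lengths ER→4, G→3/2; new cluster EGR
  updated: d(A,EGR)=27/4, d(B,EGR)=27/2, d(EGR,H)=7/4, d(EGR,P)=29/4, d(EGR,U)=53/4
step 3: merge (EGR,H) at d=7/4, Q=-265/4; branch lengths EGR→75/32, H→-19/32; new cluster EGHR
  updated: d(A,EGHR)=7, d(B,EGHR)=55/8, d(EGHR,P)=39/4, d(EGHR,U)=31/4
step 4: merge (A,B) at d=3, Q=-335/8; branch lengths A→145/48, B→-1/48; new cluster AB
  updated: d(AB,EGHR)=87/16, d(AB,P)=13/2, d(AB,U)=6
step 5: merge (AB,EGHR) at d=87/16, Q=-30; branch lengths AB→47/32, EGHR→127/32; new cluster ABEGHR
  updated: d(ABEGHR,P)=173/32, d(ABEGHR,U)=133/32
step 6: merge (ABEGHR,P) at d=173/32, Q=-281/16; branch lengths ABEGHR→25/32, P→37/8; new cluster ABEGHPR
  updated: d(ABEGHPR,U)=27/8
step 7: merge (ABEGHPR,U) at d=27/8; branch lengths ABEGHPR→27/16, U→27/16; new cluster ABEGHPRU
final tree: ((((A:145/48,B:-1/48):47/32,(((E:5/6,R:1/6):4,G:3/2):75/32,H:-19/32):127/32):25/32,P:37/8):27/16,U:27/16)
total length: 815/32

A,B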